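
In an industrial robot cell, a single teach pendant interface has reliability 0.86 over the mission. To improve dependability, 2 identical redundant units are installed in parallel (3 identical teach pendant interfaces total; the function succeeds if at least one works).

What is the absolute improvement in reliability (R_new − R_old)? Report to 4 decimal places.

R_before = 0.86
R_after = 1 − (1 − 0.86)^3 = 0.9973
ΔR = 0.9973 − 0.86 = 0.1373

0.1373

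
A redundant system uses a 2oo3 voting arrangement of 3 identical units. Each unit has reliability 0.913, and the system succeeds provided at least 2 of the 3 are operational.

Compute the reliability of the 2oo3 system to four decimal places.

R = Σ_{i=2}^{3} C(3,i) p^i (1−p)^{3−i} with p = 0.913
C(3,2)·0.913^2·0.087^1 = 0.217562
C(3,3)·0.913^3·0.087^0 = 0.761048
Sum = 0.9786

0.9786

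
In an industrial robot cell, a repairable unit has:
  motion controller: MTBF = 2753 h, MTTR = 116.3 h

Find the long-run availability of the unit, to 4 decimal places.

0.9595

A(motion controller) = MTBF/(MTBF+MTTR) = 2753/(2753+116.3) = 0.9595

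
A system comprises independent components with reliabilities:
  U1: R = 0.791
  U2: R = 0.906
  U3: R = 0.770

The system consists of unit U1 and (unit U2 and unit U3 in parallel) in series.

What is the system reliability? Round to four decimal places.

Parallel (U2 and U3): 1 − (1 − 0.906000)(1 − 0.770000) = 0.978380
Series (U1 and [0.978380]): 0.791000 × 0.978380 = 0.7739

0.7739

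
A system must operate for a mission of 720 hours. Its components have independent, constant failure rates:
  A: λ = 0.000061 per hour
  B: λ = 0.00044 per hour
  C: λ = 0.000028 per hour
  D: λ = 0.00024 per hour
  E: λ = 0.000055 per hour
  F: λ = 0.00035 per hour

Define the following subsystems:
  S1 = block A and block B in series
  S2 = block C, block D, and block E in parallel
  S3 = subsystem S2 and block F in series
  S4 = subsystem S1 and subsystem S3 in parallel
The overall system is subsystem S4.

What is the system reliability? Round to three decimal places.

R(A) = exp(−0.000061 × 720) = 0.95703
R(B) = exp(−0.00044 × 720) = 0.72848
R(C) = exp(−0.000028 × 720) = 0.98004
R(D) = exp(−0.00024 × 720) = 0.84131
R(E) = exp(−0.000055 × 720) = 0.96117
R(F) = exp(−0.00035 × 720) = 0.77724
Series (A and B): 0.95703 × 0.72848 = 0.69718
Parallel (C, D, and E): 1 − (1 − 0.98004)(1 − 0.84131)(1 − 0.96117) = 0.99988
Series ([0.99988] and F): 0.99988 × 0.77724 = 0.77715
Parallel ([0.69718] and [0.77715]): 1 − (1 − 0.69718)(1 − 0.77715) = 0.933

0.933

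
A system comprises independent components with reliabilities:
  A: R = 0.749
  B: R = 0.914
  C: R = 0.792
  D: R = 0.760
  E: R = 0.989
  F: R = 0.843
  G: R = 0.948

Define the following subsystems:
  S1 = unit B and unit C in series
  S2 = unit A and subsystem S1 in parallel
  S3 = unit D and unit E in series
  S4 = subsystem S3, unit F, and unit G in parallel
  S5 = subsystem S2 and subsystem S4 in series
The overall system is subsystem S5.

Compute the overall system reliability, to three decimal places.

0.929

Series (B and C): 0.91400 × 0.79200 = 0.72389
Parallel (A and [0.72389]): 1 − (1 − 0.74900)(1 − 0.72389) = 0.93070
Series (D and E): 0.76000 × 0.98900 = 0.75164
Parallel ([0.75164], F, and G): 1 − (1 − 0.75164)(1 − 0.84300)(1 − 0.94800) = 0.99797
Series ([0.93070] and [0.99797]): 0.93070 × 0.99797 = 0.929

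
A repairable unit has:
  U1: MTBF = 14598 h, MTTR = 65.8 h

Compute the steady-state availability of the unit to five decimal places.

0.99551

A(U1) = MTBF/(MTBF+MTTR) = 14598/(14598+65.8) = 0.99551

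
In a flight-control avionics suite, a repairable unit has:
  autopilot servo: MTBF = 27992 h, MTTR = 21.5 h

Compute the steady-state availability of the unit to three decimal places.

A(autopilot servo) = MTBF/(MTBF+MTTR) = 27992/(27992+21.5) = 0.999

0.999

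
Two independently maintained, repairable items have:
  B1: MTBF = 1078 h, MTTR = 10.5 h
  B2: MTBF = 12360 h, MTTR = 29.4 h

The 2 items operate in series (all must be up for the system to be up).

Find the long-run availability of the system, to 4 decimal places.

A(B1) = MTBF/(MTBF+MTTR) = 1078/(1078+10.5) = 0.990354
A(B2) = MTBF/(MTBF+MTTR) = 12360/(12360+29.4) = 0.997627
Series availability: 0.990354 × 0.997627 = 0.9880

0.9880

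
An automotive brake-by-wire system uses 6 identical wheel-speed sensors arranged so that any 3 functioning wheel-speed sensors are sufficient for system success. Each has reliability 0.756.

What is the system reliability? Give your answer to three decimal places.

0.965

R = Σ_{i=3}^{6} C(6,i) p^i (1−p)^{6−i} with p = 0.756
C(6,3)·0.756^3·0.244^3 = 0.12554
C(6,4)·0.756^4·0.244^2 = 0.29171
C(6,5)·0.756^5·0.244^1 = 0.36153
C(6,6)·0.756^6·0.244^0 = 0.18669
Sum = 0.965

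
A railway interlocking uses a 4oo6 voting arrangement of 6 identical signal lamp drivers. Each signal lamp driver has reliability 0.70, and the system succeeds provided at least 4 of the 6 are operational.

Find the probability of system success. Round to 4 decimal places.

R = Σ_{i=4}^{6} C(6,i) p^i (1−p)^{6−i} with p = 0.70
C(6,4)·0.70^4·0.30^2 = 0.324135
C(6,5)·0.70^5·0.30^1 = 0.302526
C(6,6)·0.70^6·0.30^0 = 0.117649
Sum = 0.7443

0.7443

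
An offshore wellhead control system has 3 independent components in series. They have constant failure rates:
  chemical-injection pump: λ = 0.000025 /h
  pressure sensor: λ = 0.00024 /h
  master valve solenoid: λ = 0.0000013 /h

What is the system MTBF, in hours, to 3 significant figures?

Series of exponential components: λ_sys = Σ λ_i
λ_sys = 0.000025 + 0.00024 + 0.0000013 = 2.6630e-04 /h
MTBF = 1 / λ_sys = 3760 h

3760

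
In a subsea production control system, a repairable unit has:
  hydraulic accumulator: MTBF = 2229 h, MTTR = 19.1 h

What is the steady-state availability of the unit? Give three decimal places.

A(hydraulic accumulator) = MTBF/(MTBF+MTTR) = 2229/(2229+19.1) = 0.992

0.992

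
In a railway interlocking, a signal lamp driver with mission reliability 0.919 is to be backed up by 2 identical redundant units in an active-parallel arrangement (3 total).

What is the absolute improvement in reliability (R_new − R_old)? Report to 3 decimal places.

0.080

R_before = 0.919
R_after = 1 − (1 − 0.919)^3 = 0.999
ΔR = 0.999 − 0.919 = 0.080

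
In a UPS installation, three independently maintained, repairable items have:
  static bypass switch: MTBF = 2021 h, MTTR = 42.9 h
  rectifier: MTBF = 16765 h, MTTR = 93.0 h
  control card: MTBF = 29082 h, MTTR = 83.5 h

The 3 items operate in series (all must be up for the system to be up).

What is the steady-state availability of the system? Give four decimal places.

A(static bypass switch) = MTBF/(MTBF+MTTR) = 2021/(2021+42.9) = 0.979214
A(rectifier) = MTBF/(MTBF+MTTR) = 16765/(16765+93.0) = 0.994483
A(control card) = MTBF/(MTBF+MTTR) = 29082/(29082+83.5) = 0.997137
Series availability: 0.979214 × 0.994483 × 0.997137 = 0.9710

0.9710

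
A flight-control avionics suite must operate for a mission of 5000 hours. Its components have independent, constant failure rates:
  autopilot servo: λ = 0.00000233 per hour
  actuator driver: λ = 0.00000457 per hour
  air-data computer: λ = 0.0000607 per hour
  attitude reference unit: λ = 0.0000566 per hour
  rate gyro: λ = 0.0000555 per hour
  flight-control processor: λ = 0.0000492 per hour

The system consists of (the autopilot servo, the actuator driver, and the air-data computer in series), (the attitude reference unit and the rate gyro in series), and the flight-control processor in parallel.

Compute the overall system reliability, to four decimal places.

0.9732

R(autopilot servo) = exp(−0.00000233 × 5000) = 0.988418
R(actuator driver) = exp(−0.00000457 × 5000) = 0.977409
R(air-data computer) = exp(−0.0000607 × 5000) = 0.738230
R(attitude reference unit) = exp(−0.0000566 × 5000) = 0.753520
R(rate gyro) = exp(−0.0000555 × 5000) = 0.757676
R(flight-control processor) = exp(−0.0000492 × 5000) = 0.781922
Series (autopilot servo, actuator driver, and air-data computer): 0.988418 × 0.977409 × 0.738230 = 0.713196
Series (attitude reference unit and rate gyro): 0.753520 × 0.757676 = 0.570924
Parallel ([0.713196], [0.570924], and flight-control processor): 1 − (1 − 0.713196)(1 − 0.570924)(1 − 0.781922) = 0.9732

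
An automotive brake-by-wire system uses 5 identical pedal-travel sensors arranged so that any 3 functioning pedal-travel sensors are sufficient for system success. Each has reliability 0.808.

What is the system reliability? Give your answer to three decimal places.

R = Σ_{i=3}^{5} C(5,i) p^i (1−p)^{5−i} with p = 0.808
C(5,3)·0.808^3·0.192^2 = 0.19446
C(5,4)·0.808^4·0.192^1 = 0.40918
C(5,5)·0.808^5·0.192^0 = 0.34439
Sum = 0.948

0.948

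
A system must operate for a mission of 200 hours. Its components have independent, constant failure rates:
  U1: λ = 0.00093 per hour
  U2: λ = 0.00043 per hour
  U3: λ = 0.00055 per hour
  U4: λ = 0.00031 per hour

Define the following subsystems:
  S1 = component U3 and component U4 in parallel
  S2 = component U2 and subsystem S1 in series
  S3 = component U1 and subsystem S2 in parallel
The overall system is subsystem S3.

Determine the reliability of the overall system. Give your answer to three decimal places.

R(U1) = exp(−0.00093 × 200) = 0.83027
R(U2) = exp(−0.00043 × 200) = 0.91759
R(U3) = exp(−0.00055 × 200) = 0.89583
R(U4) = exp(−0.00031 × 200) = 0.93988
Parallel (U3 and U4): 1 − (1 − 0.89583)(1 − 0.93988) = 0.99374
Series (U2 and [0.99374]): 0.91759 × 0.99374 = 0.91185
Parallel (U1 and [0.91185]): 1 − (1 − 0.83027)(1 − 0.91185) = 0.985

0.985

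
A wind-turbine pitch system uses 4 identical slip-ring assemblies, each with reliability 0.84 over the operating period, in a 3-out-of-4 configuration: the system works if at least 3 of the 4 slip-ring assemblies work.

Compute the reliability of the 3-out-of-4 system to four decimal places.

R = Σ_{i=3}^{4} C(4,i) p^i (1−p)^{4−i} with p = 0.84
C(4,3)·0.84^3·0.16^1 = 0.379331
C(4,4)·0.84^4·0.16^0 = 0.497871
Sum = 0.8772

0.8772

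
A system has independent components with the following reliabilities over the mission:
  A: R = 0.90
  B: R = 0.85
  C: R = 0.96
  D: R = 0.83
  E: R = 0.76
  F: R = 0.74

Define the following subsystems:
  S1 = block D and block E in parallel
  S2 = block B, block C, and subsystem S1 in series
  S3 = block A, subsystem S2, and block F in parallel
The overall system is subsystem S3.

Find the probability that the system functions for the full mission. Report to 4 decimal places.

Parallel (D and E): 1 − (1 − 0.830000)(1 − 0.760000) = 0.959200
Series (B, C, and [0.959200]): 0.850000 × 0.960000 × 0.959200 = 0.782707
Parallel (A, [0.782707], and F): 1 − (1 − 0.900000)(1 − 0.782707)(1 − 0.740000) = 0.9944

0.9944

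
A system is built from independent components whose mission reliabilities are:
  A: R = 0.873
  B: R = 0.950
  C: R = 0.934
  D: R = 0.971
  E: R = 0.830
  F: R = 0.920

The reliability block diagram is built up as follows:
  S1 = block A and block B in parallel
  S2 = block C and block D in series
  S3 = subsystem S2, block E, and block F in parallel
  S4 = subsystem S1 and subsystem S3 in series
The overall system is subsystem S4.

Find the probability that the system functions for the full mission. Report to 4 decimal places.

0.9924

Parallel (A and B): 1 − (1 − 0.873000)(1 − 0.950000) = 0.993650
Series (C and D): 0.934000 × 0.971000 = 0.906914
Parallel ([0.906914], E, and F): 1 − (1 − 0.906914)(1 − 0.830000)(1 − 0.920000) = 0.998734
Series ([0.993650] and [0.998734]): 0.993650 × 0.998734 = 0.9924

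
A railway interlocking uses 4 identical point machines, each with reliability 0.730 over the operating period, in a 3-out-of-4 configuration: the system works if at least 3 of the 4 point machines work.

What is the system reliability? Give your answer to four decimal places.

0.7041

R = Σ_{i=3}^{4} C(4,i) p^i (1−p)^{4−i} with p = 0.730
C(4,3)·0.730^3·0.270^1 = 0.420138
C(4,4)·0.730^4·0.270^0 = 0.283982
Sum = 0.7041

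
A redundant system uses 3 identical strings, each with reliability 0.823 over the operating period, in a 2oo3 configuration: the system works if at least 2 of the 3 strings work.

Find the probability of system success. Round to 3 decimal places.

0.917

R = Σ_{i=2}^{3} C(3,i) p^i (1−p)^{3−i} with p = 0.823
C(3,2)·0.823^2·0.177^1 = 0.35966
C(3,3)·0.823^3·0.177^0 = 0.55744
Sum = 0.917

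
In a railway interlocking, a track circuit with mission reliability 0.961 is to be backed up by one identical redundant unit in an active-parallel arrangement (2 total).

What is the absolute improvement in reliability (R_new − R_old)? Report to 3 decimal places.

0.037

R_before = 0.961
R_after = 1 − (1 − 0.961)^2 = 0.998
ΔR = 0.998 − 0.961 = 0.037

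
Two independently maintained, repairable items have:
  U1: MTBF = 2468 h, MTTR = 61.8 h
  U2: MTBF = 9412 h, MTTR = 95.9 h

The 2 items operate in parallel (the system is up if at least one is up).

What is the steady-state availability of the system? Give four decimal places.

A(U1) = MTBF/(MTBF+MTTR) = 2468/(2468+61.8) = 0.975571
A(U2) = MTBF/(MTBF+MTTR) = 9412/(9412+95.9) = 0.989914
Parallel availability: 1 − (1 − 0.975571)(1 − 0.989914) = 0.9998

0.9998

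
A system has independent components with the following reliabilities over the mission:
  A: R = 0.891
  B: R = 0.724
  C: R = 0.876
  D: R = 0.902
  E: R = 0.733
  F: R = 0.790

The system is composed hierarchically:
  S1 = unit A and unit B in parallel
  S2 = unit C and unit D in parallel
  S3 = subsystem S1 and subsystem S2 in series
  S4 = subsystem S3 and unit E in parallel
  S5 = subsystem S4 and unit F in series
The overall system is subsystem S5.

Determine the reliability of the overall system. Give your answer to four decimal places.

0.7812

Parallel (A and B): 1 − (1 − 0.891000)(1 − 0.724000) = 0.969916
Parallel (C and D): 1 − (1 − 0.876000)(1 − 0.902000) = 0.987848
Series ([0.969916] and [0.987848]): 0.969916 × 0.987848 = 0.958130
Parallel ([0.958130] and E): 1 − (1 − 0.958130)(1 − 0.733000) = 0.988821
Series ([0.988821] and F): 0.988821 × 0.790000 = 0.7812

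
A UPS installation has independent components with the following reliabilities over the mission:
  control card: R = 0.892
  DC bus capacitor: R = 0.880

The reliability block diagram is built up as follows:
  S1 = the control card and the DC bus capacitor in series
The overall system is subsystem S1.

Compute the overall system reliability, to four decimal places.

0.7850

Series (control card and DC bus capacitor): 0.892000 × 0.880000 = 0.7850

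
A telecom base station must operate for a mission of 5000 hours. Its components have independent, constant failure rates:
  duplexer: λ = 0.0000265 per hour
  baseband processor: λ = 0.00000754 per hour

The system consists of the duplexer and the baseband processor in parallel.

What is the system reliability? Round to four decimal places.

R(duplexer) = exp(−0.0000265 × 5000) = 0.875903
R(baseband processor) = exp(−0.00000754 × 5000) = 0.963002
Parallel (duplexer and baseband processor): 1 − (1 − 0.875903)(1 − 0.963002) = 0.9954

0.9954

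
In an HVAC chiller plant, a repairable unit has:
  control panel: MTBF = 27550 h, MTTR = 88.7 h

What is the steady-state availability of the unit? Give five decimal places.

A(control panel) = MTBF/(MTBF+MTTR) = 27550/(27550+88.7) = 0.99679

0.99679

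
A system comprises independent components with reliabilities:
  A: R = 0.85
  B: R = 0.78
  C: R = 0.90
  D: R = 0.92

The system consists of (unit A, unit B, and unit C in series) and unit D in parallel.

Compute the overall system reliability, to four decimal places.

0.9677

Series (A, B, and C): 0.850000 × 0.780000 × 0.900000 = 0.596700
Parallel ([0.596700] and D): 1 − (1 − 0.596700)(1 − 0.920000) = 0.9677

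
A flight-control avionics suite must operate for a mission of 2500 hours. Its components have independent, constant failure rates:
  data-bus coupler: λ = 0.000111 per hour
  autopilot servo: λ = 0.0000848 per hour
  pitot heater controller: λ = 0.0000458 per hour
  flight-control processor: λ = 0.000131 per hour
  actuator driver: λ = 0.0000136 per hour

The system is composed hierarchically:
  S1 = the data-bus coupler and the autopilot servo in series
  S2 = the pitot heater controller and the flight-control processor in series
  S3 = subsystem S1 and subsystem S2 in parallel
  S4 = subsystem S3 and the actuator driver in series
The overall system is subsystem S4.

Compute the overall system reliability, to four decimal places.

0.8329

R(data-bus coupler) = exp(−0.000111 × 2500) = 0.757676
R(autopilot servo) = exp(−0.0000848 × 2500) = 0.808965
R(pitot heater controller) = exp(−0.0000458 × 2500) = 0.891812
R(flight-control processor) = exp(−0.000131 × 2500) = 0.720723
R(actuator driver) = exp(−0.0000136 × 2500) = 0.966572
Series (data-bus coupler and autopilot servo): 0.757676 × 0.808965 = 0.612933
Series (pitot heater controller and flight-control processor): 0.891812 × 0.720723 = 0.642749
Parallel ([0.612933] and [0.642749]): 1 − (1 − 0.612933)(1 − 0.642749) = 0.861720
Series ([0.861720] and actuator driver): 0.861720 × 0.966572 = 0.8329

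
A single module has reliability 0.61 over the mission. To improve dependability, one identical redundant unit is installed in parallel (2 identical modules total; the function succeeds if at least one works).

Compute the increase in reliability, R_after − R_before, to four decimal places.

R_before = 0.61
R_after = 1 − (1 − 0.61)^2 = 0.8479
ΔR = 0.8479 − 0.61 = 0.2379

0.2379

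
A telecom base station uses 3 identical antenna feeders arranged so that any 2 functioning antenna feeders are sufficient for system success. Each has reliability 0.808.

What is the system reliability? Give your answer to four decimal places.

0.9036

R = Σ_{i=2}^{3} C(3,i) p^i (1−p)^{3−i} with p = 0.808
C(3,2)·0.808^2·0.192^1 = 0.376050
C(3,3)·0.808^3·0.192^0 = 0.527514
Sum = 0.9036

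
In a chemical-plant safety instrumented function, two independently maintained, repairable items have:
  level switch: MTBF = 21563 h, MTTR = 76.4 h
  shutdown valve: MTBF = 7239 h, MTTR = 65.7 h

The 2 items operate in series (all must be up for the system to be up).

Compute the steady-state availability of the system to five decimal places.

A(level switch) = MTBF/(MTBF+MTTR) = 21563/(21563+76.4) = 0.996469
A(shutdown valve) = MTBF/(MTBF+MTTR) = 7239/(7239+65.7) = 0.991006
Series availability: 0.996469 × 0.991006 = 0.98751

0.98751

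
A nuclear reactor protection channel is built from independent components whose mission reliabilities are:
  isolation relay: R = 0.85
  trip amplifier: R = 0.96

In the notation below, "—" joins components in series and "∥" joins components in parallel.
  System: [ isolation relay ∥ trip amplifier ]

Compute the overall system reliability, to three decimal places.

0.994

Parallel (isolation relay and trip amplifier): 1 − (1 − 0.85000)(1 − 0.96000) = 0.994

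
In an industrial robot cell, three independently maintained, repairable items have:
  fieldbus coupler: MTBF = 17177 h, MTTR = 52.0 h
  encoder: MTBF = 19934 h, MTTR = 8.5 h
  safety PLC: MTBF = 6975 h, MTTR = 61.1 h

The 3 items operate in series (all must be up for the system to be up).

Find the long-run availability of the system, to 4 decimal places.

A(fieldbus coupler) = MTBF/(MTBF+MTTR) = 17177/(17177+52.0) = 0.996982
A(encoder) = MTBF/(MTBF+MTTR) = 19934/(19934+8.5) = 0.999574
A(safety PLC) = MTBF/(MTBF+MTTR) = 6975/(6975+61.1) = 0.991316
Series availability: 0.996982 × 0.999574 × 0.991316 = 0.9879

0.9879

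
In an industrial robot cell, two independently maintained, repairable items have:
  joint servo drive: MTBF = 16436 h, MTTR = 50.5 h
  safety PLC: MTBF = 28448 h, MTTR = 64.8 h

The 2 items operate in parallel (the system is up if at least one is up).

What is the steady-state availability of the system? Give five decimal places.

0.99999

A(joint servo drive) = MTBF/(MTBF+MTTR) = 16436/(16436+50.5) = 0.996937
A(safety PLC) = MTBF/(MTBF+MTTR) = 28448/(28448+64.8) = 0.997727
Parallel availability: 1 − (1 − 0.996937)(1 − 0.997727) = 0.99999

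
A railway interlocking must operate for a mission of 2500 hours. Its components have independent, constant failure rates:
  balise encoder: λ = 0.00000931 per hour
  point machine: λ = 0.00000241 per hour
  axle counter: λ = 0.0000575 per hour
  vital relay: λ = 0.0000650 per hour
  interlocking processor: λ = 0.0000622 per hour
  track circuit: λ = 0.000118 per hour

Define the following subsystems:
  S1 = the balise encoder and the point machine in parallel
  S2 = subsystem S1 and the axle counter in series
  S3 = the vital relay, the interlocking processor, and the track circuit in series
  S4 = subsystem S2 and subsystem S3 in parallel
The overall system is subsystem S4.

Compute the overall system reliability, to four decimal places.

R(balise encoder) = exp(−0.00000931 × 2500) = 0.976994
R(point machine) = exp(−0.00000241 × 2500) = 0.993993
R(axle counter) = exp(−0.0000575 × 2500) = 0.866104
R(vital relay) = exp(−0.0000650 × 2500) = 0.850016
R(interlocking processor) = exp(−0.0000622 × 2500) = 0.855987
R(track circuit) = exp(−0.000118 × 2500) = 0.744532
Parallel (balise encoder and point machine): 1 − (1 − 0.976994)(1 − 0.993993) = 0.999862
Series ([0.999862] and axle counter): 0.999862 × 0.866104 = 0.865984
Series (vital relay, interlocking processor, and track circuit): 0.850016 × 0.855987 × 0.744532 = 0.541723
Parallel ([0.865984] and [0.541723]): 1 − (1 − 0.865984)(1 − 0.541723) = 0.9386

0.9386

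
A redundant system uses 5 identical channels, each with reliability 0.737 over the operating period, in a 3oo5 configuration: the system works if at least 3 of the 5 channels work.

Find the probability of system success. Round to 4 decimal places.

0.8823

R = Σ_{i=3}^{5} C(5,i) p^i (1−p)^{5−i} with p = 0.737
C(5,3)·0.737^3·0.263^2 = 0.276894
C(5,4)·0.737^4·0.263^1 = 0.387968
C(5,5)·0.737^5·0.263^0 = 0.217439
Sum = 0.8823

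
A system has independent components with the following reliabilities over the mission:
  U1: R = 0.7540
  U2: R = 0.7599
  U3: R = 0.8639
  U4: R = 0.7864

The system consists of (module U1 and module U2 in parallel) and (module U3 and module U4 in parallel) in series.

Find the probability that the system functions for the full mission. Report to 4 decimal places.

Parallel (U1 and U2): 1 − (1 − 0.754000)(1 − 0.759900) = 0.940935
Parallel (U3 and U4): 1 − (1 − 0.863900)(1 − 0.786400) = 0.970929
Series ([0.940935] and [0.970929]): 0.940935 × 0.970929 = 0.9136

0.9136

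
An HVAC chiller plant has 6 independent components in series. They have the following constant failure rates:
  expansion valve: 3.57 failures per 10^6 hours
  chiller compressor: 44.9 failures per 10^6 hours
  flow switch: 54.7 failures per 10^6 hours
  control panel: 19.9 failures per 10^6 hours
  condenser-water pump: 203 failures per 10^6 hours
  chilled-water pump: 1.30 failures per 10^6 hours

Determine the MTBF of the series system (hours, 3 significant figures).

3050

Series of exponential components: λ_sys = Σ λ_i
λ_sys = 0.00000357 + 0.0000449 + 0.0000547 + 0.0000199 + 0.000203 + 0.00000130 = 3.2737e-04 /h
MTBF = 1 / λ_sys = 3050 h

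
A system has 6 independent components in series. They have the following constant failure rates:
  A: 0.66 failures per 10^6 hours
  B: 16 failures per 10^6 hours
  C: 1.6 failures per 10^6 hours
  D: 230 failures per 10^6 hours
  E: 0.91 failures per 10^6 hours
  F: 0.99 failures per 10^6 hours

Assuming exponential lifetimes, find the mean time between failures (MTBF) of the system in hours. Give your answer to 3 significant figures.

Series of exponential components: λ_sys = Σ λ_i
λ_sys = 0.00000066 + 0.000016 + 0.0000016 + 0.00023 + 0.00000091 + 0.00000099 = 2.5016e-04 /h
MTBF = 1 / λ_sys = 4000 h

4000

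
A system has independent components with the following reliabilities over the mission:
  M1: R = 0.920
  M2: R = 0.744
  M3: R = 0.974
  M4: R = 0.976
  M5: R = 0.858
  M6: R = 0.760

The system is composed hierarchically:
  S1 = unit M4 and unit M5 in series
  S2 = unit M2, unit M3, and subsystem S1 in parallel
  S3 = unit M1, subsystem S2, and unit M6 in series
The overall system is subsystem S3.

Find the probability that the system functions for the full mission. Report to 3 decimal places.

0.698

Series (M4 and M5): 0.97600 × 0.85800 = 0.83741
Parallel (M2, M3, and [0.83741]): 1 − (1 − 0.74400)(1 − 0.97400)(1 − 0.83741) = 0.99892
Series (M1, [0.99892], and M6): 0.92000 × 0.99892 × 0.76000 = 0.698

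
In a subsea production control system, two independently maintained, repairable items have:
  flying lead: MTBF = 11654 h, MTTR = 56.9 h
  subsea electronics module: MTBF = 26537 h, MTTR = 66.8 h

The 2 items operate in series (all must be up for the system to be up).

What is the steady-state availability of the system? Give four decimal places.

A(flying lead) = MTBF/(MTBF+MTTR) = 11654/(11654+56.9) = 0.995141
A(subsea electronics module) = MTBF/(MTBF+MTTR) = 26537/(26537+66.8) = 0.997489
Series availability: 0.995141 × 0.997489 = 0.9926

0.9926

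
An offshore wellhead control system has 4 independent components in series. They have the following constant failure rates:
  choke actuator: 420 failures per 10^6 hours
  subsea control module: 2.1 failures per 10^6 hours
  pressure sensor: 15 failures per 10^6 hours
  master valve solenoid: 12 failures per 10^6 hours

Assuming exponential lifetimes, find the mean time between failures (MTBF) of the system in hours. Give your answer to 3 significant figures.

Series of exponential components: λ_sys = Σ λ_i
λ_sys = 0.00042 + 0.0000021 + 0.000015 + 0.000012 = 4.4910e-04 /h
MTBF = 1 / λ_sys = 2230 h

2230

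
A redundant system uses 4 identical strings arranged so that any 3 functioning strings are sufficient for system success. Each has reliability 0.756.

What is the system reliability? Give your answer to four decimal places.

R = Σ_{i=3}^{4} C(4,i) p^i (1−p)^{4−i} with p = 0.756
C(4,3)·0.756^3·0.244^1 = 0.421711
C(4,4)·0.756^4·0.244^0 = 0.326653
Sum = 0.7484

0.7484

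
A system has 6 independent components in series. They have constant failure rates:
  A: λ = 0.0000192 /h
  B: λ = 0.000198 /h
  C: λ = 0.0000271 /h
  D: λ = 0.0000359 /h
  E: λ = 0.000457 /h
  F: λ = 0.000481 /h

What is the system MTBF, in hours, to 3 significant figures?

Series of exponential components: λ_sys = Σ λ_i
λ_sys = 0.0000192 + 0.000198 + 0.0000271 + 0.0000359 + 0.000457 + 0.000481 = 1.2182e-03 /h
MTBF = 1 / λ_sys = 821 h

821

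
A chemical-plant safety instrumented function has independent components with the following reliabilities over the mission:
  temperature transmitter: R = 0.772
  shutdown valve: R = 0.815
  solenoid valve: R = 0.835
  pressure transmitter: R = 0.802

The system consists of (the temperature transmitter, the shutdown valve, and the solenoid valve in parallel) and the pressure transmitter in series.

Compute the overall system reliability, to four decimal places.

Parallel (temperature transmitter, shutdown valve, and solenoid valve): 1 − (1 − 0.772000)(1 − 0.815000)(1 − 0.835000) = 0.993040
Series ([0.993040] and pressure transmitter): 0.993040 × 0.802000 = 0.7964

0.7964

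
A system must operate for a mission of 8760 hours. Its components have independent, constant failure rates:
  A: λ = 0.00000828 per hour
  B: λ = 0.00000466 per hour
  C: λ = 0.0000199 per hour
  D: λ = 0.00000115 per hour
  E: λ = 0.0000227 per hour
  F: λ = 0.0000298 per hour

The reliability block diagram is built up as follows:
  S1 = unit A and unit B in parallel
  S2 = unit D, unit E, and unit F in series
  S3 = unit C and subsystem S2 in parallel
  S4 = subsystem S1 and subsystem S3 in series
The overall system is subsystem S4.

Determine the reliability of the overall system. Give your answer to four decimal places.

R(A) = exp(−0.00000828 × 8760) = 0.930035
R(B) = exp(−0.00000466 × 8760) = 0.960000
R(C) = exp(−0.0000199 × 8760) = 0.840025
R(D) = exp(−0.00000115 × 8760) = 0.989977
R(E) = exp(−0.0000227 × 8760) = 0.819671
R(F) = exp(−0.0000298 × 8760) = 0.770244
Parallel (A and B): 1 − (1 − 0.930035)(1 − 0.960000) = 0.997201
Series (D, E, and F): 0.989977 × 0.819671 × 0.770244 = 0.625019
Parallel (C and [0.625019]): 1 − (1 − 0.840025)(1 − 0.625019) = 0.940012
Series ([0.997201] and [0.940012]): 0.997201 × 0.940012 = 0.9374

0.9374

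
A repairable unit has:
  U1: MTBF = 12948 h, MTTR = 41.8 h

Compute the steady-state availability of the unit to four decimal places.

A(U1) = MTBF/(MTBF+MTTR) = 12948/(12948+41.8) = 0.9968

0.9968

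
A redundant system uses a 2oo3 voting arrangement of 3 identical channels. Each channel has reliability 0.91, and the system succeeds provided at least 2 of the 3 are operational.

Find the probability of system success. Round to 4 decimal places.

0.9772

R = Σ_{i=2}^{3} C(3,i) p^i (1−p)^{3−i} with p = 0.91
C(3,2)·0.91^2·0.09^1 = 0.223587
C(3,3)·0.91^3·0.09^0 = 0.753571
Sum = 0.9772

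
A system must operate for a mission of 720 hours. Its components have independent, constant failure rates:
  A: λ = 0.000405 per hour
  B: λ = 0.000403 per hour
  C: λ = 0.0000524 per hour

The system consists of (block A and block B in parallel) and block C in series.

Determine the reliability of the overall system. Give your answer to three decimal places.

0.902

R(A) = exp(−0.000405 × 720) = 0.74707
R(B) = exp(−0.000403 × 720) = 0.74814
R(C) = exp(−0.0000524 × 720) = 0.96297
Parallel (A and B): 1 − (1 − 0.74707)(1 − 0.74814) = 0.93630
Series ([0.93630] and C): 0.93630 × 0.96297 = 0.902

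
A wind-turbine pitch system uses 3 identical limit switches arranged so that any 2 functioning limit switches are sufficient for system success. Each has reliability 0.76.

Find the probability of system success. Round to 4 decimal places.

0.8548

R = Σ_{i=2}^{3} C(3,i) p^i (1−p)^{3−i} with p = 0.76
C(3,2)·0.76^2·0.24^1 = 0.415872
C(3,3)·0.76^3·0.24^0 = 0.438976
Sum = 0.8548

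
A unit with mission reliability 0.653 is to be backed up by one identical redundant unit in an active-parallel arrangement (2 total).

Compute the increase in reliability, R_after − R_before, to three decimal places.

0.227

R_before = 0.653
R_after = 1 − (1 − 0.653)^2 = 0.880
ΔR = 0.880 − 0.653 = 0.227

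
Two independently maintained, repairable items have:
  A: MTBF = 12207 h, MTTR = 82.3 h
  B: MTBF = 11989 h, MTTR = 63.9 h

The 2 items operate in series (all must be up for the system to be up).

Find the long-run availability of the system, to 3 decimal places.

0.988

A(A) = MTBF/(MTBF+MTTR) = 12207/(12207+82.3) = 0.993303
A(B) = MTBF/(MTBF+MTTR) = 11989/(11989+63.9) = 0.994698
Series availability: 0.993303 × 0.994698 = 0.988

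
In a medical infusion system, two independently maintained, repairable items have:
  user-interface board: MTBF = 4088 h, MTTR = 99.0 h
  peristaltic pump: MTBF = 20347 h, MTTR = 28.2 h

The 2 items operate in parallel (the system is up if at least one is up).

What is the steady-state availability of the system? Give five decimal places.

0.99997

A(user-interface board) = MTBF/(MTBF+MTTR) = 4088/(4088+99.0) = 0.976355
A(peristaltic pump) = MTBF/(MTBF+MTTR) = 20347/(20347+28.2) = 0.998616
Parallel availability: 1 − (1 − 0.976355)(1 − 0.998616) = 0.99997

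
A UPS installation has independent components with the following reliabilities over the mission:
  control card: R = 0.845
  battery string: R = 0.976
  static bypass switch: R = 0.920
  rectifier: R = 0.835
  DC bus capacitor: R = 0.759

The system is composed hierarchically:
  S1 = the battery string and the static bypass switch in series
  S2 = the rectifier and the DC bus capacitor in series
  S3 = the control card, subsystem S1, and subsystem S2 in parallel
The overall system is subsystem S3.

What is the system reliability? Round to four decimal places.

Series (battery string and static bypass switch): 0.976000 × 0.920000 = 0.897920
Series (rectifier and DC bus capacitor): 0.835000 × 0.759000 = 0.633765
Parallel (control card, [0.897920], and [0.633765]): 1 − (1 − 0.845000)(1 − 0.897920)(1 − 0.633765) = 0.9942

0.9942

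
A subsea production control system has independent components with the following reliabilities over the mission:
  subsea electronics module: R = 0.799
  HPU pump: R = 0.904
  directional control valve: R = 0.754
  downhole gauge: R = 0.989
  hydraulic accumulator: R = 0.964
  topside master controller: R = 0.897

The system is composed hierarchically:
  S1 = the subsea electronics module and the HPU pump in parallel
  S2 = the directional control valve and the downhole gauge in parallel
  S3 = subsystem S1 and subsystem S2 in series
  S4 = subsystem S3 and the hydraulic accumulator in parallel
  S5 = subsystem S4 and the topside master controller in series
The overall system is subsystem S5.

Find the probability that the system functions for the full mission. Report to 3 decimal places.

0.896

Parallel (subsea electronics module and HPU pump): 1 − (1 − 0.79900)(1 − 0.90400) = 0.98070
Parallel (directional control valve and downhole gauge): 1 − (1 − 0.75400)(1 − 0.98900) = 0.99729
Series ([0.98070] and [0.99729]): 0.98070 × 0.99729 = 0.97804
Parallel ([0.97804] and hydraulic accumulator): 1 − (1 − 0.97804)(1 − 0.96400) = 0.99921
Series ([0.99921] and topside master controller): 0.99921 × 0.89700 = 0.896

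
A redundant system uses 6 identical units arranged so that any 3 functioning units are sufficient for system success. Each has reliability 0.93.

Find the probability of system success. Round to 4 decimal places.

R = Σ_{i=3}^{6} C(6,i) p^i (1−p)^{6−i} with p = 0.93
C(6,3)·0.93^3·0.07^3 = 0.005518
C(6,4)·0.93^4·0.07^2 = 0.054982
C(6,5)·0.93^5·0.07^1 = 0.292189
C(6,6)·0.93^6·0.07^0 = 0.646990
Sum = 0.9997

0.9997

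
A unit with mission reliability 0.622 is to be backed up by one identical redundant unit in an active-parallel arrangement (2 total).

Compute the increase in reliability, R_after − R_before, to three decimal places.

R_before = 0.622
R_after = 1 − (1 − 0.622)^2 = 0.857
ΔR = 0.857 − 0.622 = 0.235

0.235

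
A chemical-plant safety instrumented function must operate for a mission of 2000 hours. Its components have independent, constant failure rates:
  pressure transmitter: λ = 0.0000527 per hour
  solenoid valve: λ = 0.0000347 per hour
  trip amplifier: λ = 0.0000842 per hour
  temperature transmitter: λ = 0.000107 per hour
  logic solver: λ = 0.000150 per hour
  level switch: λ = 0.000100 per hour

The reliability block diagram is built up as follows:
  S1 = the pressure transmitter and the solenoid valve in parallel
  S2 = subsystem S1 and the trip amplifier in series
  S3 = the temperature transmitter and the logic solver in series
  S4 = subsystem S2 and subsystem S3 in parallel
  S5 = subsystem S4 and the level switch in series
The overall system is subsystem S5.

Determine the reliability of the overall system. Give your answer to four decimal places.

0.7659

R(pressure transmitter) = exp(−0.0000527 × 2000) = 0.899964
R(solenoid valve) = exp(−0.0000347 × 2000) = 0.932953
R(trip amplifier) = exp(−0.0000842 × 2000) = 0.845016
R(temperature transmitter) = exp(−0.000107 × 2000) = 0.807348
R(logic solver) = exp(−0.000150 × 2000) = 0.740818
R(level switch) = exp(−0.000100 × 2000) = 0.818731
Parallel (pressure transmitter and solenoid valve): 1 − (1 − 0.899964)(1 − 0.932953) = 0.993293
Series ([0.993293] and trip amplifier): 0.993293 × 0.845016 = 0.839348
Series (temperature transmitter and logic solver): 0.807348 × 0.740818 = 0.598098
Parallel ([0.839348] and [0.598098]): 1 − (1 − 0.839348)(1 − 0.598098) = 0.935434
Series ([0.935434] and level switch): 0.935434 × 0.818731 = 0.7659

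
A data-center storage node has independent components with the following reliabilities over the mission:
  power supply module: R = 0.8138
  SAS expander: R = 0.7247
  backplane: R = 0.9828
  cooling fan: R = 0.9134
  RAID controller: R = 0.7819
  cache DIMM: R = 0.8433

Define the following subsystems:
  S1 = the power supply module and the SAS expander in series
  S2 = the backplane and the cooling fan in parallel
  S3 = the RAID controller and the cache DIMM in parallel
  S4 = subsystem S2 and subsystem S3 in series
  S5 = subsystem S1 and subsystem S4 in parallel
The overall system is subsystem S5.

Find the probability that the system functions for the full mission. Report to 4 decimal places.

Series (power supply module and SAS expander): 0.813800 × 0.724700 = 0.589761
Parallel (backplane and cooling fan): 1 − (1 − 0.982800)(1 − 0.913400) = 0.998510
Parallel (RAID controller and cache DIMM): 1 − (1 − 0.781900)(1 − 0.843300) = 0.965824
Series ([0.998510] and [0.965824]): 0.998510 × 0.965824 = 0.964385
Parallel ([0.589761] and [0.964385]): 1 − (1 − 0.589761)(1 − 0.964385) = 0.9854

0.9854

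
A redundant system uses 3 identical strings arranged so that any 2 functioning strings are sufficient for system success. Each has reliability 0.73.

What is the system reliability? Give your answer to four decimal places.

0.8207

R = Σ_{i=2}^{3} C(3,i) p^i (1−p)^{3−i} with p = 0.73
C(3,2)·0.73^2·0.27^1 = 0.431649
C(3,3)·0.73^3·0.27^0 = 0.389017
Sum = 0.8207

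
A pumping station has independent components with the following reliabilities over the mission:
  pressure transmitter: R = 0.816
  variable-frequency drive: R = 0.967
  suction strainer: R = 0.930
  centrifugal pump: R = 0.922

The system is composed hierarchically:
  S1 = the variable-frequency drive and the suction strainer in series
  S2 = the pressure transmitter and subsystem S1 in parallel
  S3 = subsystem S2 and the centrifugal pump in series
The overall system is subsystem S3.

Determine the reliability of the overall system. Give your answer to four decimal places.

Series (variable-frequency drive and suction strainer): 0.967000 × 0.930000 = 0.899310
Parallel (pressure transmitter and [0.899310]): 1 − (1 − 0.816000)(1 − 0.899310) = 0.981473
Series ([0.981473] and centrifugal pump): 0.981473 × 0.922000 = 0.9049

0.9049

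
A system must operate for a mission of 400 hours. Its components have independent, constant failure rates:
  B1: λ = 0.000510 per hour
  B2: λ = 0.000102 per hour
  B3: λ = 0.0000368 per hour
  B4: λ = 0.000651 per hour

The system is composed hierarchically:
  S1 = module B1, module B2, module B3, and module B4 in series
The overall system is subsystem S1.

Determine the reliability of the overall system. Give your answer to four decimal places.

R(B1) = exp(−0.000510 × 400) = 0.815462
R(B2) = exp(−0.000102 × 400) = 0.960021
R(B3) = exp(−0.0000368 × 400) = 0.985388
R(B4) = exp(−0.000651 × 400) = 0.770743
Series (B1, B2, B3, and B4): 0.815462 × 0.960021 × 0.985388 × 0.770743 = 0.5946

0.5946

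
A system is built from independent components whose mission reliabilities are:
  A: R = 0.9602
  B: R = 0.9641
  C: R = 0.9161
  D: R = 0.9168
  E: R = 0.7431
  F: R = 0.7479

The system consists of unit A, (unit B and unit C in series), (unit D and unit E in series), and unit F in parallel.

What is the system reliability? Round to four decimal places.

0.9996

Series (B and C): 0.964100 × 0.916100 = 0.883212
Series (D and E): 0.916800 × 0.743100 = 0.681274
Parallel (A, [0.883212], [0.681274], and F): 1 − (1 − 0.960200)(1 − 0.883212)(1 − 0.681274)(1 − 0.747900) = 0.9996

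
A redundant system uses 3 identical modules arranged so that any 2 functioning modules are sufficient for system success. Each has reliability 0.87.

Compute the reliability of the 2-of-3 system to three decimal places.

0.954

R = Σ_{i=2}^{3} C(3,i) p^i (1−p)^{3−i} with p = 0.87
C(3,2)·0.87^2·0.13^1 = 0.29519
C(3,3)·0.87^3·0.13^0 = 0.65850
Sum = 0.954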